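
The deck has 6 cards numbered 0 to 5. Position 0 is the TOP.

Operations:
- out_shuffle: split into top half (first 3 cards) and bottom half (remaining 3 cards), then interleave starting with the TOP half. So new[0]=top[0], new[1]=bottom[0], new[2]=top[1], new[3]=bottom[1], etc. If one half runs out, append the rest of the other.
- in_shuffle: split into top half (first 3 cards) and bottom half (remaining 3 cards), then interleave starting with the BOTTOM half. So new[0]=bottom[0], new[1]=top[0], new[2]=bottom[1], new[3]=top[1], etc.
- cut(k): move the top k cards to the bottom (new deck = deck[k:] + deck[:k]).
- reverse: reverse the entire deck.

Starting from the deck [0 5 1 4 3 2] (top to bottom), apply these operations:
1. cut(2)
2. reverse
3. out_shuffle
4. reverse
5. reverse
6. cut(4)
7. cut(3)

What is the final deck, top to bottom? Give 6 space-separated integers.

Answer: 3 0 4 2 1 5

Derivation:
After op 1 (cut(2)): [1 4 3 2 0 5]
After op 2 (reverse): [5 0 2 3 4 1]
After op 3 (out_shuffle): [5 3 0 4 2 1]
After op 4 (reverse): [1 2 4 0 3 5]
After op 5 (reverse): [5 3 0 4 2 1]
After op 6 (cut(4)): [2 1 5 3 0 4]
After op 7 (cut(3)): [3 0 4 2 1 5]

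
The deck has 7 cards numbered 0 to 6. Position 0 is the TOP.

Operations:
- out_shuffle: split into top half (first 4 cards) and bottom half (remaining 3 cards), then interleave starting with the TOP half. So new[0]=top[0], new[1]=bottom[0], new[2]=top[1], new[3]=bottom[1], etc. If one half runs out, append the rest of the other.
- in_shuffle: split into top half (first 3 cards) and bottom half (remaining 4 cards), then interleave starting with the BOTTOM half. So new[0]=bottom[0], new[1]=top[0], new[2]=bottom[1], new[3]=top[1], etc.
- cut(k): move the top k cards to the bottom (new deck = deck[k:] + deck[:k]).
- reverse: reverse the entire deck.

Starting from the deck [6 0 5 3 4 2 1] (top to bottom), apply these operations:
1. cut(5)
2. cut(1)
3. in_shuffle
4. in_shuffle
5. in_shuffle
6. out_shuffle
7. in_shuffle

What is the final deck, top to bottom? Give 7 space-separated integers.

After op 1 (cut(5)): [2 1 6 0 5 3 4]
After op 2 (cut(1)): [1 6 0 5 3 4 2]
After op 3 (in_shuffle): [5 1 3 6 4 0 2]
After op 4 (in_shuffle): [6 5 4 1 0 3 2]
After op 5 (in_shuffle): [1 6 0 5 3 4 2]
After op 6 (out_shuffle): [1 3 6 4 0 2 5]
After op 7 (in_shuffle): [4 1 0 3 2 6 5]

Answer: 4 1 0 3 2 6 5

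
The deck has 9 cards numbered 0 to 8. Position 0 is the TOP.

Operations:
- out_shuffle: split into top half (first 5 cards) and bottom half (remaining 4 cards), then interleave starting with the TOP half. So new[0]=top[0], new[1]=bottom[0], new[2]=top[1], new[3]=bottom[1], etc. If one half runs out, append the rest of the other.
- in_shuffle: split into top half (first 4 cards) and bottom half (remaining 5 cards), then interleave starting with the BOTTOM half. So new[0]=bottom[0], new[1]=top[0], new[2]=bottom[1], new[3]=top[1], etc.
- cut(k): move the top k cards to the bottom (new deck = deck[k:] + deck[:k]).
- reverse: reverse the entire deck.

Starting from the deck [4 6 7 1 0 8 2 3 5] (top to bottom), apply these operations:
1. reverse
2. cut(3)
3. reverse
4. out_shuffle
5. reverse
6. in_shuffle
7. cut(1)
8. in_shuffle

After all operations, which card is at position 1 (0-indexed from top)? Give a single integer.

After op 1 (reverse): [5 3 2 8 0 1 7 6 4]
After op 2 (cut(3)): [8 0 1 7 6 4 5 3 2]
After op 3 (reverse): [2 3 5 4 6 7 1 0 8]
After op 4 (out_shuffle): [2 7 3 1 5 0 4 8 6]
After op 5 (reverse): [6 8 4 0 5 1 3 7 2]
After op 6 (in_shuffle): [5 6 1 8 3 4 7 0 2]
After op 7 (cut(1)): [6 1 8 3 4 7 0 2 5]
After op 8 (in_shuffle): [4 6 7 1 0 8 2 3 5]
Position 1: card 6.

Answer: 6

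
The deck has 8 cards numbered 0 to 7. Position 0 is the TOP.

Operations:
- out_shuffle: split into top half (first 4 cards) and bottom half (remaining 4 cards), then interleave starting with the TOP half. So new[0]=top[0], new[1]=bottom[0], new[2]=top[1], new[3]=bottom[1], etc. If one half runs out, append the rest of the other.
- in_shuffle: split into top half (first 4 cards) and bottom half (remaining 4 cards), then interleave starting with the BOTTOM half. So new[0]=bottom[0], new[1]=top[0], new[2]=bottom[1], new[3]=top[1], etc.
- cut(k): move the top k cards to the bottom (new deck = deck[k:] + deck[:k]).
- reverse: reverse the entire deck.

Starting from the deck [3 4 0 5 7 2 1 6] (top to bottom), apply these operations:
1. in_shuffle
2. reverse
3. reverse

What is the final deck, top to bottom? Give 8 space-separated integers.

Answer: 7 3 2 4 1 0 6 5

Derivation:
After op 1 (in_shuffle): [7 3 2 4 1 0 6 5]
After op 2 (reverse): [5 6 0 1 4 2 3 7]
After op 3 (reverse): [7 3 2 4 1 0 6 5]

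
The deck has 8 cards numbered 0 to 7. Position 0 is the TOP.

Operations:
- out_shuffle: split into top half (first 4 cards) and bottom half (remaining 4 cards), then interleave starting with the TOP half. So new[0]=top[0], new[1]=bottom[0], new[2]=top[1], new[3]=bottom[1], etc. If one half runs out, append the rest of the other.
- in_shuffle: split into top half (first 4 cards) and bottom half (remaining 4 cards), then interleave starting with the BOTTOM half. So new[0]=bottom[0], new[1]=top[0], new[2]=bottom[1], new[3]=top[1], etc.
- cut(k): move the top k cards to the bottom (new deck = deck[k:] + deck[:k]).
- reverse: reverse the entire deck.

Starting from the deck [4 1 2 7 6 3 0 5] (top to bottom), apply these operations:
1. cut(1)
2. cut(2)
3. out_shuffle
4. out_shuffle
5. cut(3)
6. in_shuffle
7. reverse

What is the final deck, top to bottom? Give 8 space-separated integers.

Answer: 4 5 0 3 6 7 1 2

Derivation:
After op 1 (cut(1)): [1 2 7 6 3 0 5 4]
After op 2 (cut(2)): [7 6 3 0 5 4 1 2]
After op 3 (out_shuffle): [7 5 6 4 3 1 0 2]
After op 4 (out_shuffle): [7 3 5 1 6 0 4 2]
After op 5 (cut(3)): [1 6 0 4 2 7 3 5]
After op 6 (in_shuffle): [2 1 7 6 3 0 5 4]
After op 7 (reverse): [4 5 0 3 6 7 1 2]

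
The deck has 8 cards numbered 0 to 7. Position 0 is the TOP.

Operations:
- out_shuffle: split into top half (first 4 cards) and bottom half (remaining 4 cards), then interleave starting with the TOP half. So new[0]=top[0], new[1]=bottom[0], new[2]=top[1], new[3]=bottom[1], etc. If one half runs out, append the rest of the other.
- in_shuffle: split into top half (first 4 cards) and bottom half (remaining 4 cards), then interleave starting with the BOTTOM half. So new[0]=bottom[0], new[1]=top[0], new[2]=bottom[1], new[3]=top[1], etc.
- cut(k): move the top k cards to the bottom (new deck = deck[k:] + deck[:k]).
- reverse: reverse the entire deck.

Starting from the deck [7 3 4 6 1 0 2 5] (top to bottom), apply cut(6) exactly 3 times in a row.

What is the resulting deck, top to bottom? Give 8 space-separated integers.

After op 1 (cut(6)): [2 5 7 3 4 6 1 0]
After op 2 (cut(6)): [1 0 2 5 7 3 4 6]
After op 3 (cut(6)): [4 6 1 0 2 5 7 3]

Answer: 4 6 1 0 2 5 7 3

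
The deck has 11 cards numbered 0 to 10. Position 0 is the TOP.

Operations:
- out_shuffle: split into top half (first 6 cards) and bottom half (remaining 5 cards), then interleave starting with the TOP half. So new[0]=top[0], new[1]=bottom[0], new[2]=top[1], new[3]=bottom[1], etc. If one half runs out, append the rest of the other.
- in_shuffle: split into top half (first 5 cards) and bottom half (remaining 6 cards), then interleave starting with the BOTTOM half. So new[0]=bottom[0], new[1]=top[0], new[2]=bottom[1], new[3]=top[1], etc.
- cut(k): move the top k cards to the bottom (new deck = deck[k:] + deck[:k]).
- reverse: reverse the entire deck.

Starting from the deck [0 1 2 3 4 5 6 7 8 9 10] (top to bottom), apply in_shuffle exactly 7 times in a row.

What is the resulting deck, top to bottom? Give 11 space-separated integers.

Answer: 7 4 1 9 6 3 0 8 5 2 10

Derivation:
After op 1 (in_shuffle): [5 0 6 1 7 2 8 3 9 4 10]
After op 2 (in_shuffle): [2 5 8 0 3 6 9 1 4 7 10]
After op 3 (in_shuffle): [6 2 9 5 1 8 4 0 7 3 10]
After op 4 (in_shuffle): [8 6 4 2 0 9 7 5 3 1 10]
After op 5 (in_shuffle): [9 8 7 6 5 4 3 2 1 0 10]
After op 6 (in_shuffle): [4 9 3 8 2 7 1 6 0 5 10]
After op 7 (in_shuffle): [7 4 1 9 6 3 0 8 5 2 10]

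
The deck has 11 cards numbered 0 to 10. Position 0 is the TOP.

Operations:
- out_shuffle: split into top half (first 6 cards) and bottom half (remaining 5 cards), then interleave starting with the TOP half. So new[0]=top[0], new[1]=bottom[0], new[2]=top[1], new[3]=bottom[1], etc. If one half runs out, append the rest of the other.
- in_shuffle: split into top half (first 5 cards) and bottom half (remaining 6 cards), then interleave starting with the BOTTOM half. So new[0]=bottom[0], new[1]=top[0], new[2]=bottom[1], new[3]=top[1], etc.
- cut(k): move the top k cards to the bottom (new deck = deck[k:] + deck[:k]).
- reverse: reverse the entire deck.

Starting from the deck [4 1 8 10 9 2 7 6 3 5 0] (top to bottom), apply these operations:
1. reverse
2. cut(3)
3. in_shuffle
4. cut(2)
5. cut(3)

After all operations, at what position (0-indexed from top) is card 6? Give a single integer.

Answer: 7

Derivation:
After op 1 (reverse): [0 5 3 6 7 2 9 10 8 1 4]
After op 2 (cut(3)): [6 7 2 9 10 8 1 4 0 5 3]
After op 3 (in_shuffle): [8 6 1 7 4 2 0 9 5 10 3]
After op 4 (cut(2)): [1 7 4 2 0 9 5 10 3 8 6]
After op 5 (cut(3)): [2 0 9 5 10 3 8 6 1 7 4]
Card 6 is at position 7.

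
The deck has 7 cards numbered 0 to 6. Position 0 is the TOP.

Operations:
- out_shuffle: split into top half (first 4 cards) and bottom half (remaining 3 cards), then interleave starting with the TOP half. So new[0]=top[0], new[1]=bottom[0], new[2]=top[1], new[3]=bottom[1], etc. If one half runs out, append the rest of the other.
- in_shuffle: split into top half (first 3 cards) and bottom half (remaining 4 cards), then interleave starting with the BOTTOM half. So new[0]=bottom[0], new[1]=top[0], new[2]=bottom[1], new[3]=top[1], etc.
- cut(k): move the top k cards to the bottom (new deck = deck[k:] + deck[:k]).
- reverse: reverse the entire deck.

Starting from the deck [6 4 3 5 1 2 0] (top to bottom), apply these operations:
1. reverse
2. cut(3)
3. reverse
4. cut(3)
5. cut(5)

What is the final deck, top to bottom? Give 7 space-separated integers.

After op 1 (reverse): [0 2 1 5 3 4 6]
After op 2 (cut(3)): [5 3 4 6 0 2 1]
After op 3 (reverse): [1 2 0 6 4 3 5]
After op 4 (cut(3)): [6 4 3 5 1 2 0]
After op 5 (cut(5)): [2 0 6 4 3 5 1]

Answer: 2 0 6 4 3 5 1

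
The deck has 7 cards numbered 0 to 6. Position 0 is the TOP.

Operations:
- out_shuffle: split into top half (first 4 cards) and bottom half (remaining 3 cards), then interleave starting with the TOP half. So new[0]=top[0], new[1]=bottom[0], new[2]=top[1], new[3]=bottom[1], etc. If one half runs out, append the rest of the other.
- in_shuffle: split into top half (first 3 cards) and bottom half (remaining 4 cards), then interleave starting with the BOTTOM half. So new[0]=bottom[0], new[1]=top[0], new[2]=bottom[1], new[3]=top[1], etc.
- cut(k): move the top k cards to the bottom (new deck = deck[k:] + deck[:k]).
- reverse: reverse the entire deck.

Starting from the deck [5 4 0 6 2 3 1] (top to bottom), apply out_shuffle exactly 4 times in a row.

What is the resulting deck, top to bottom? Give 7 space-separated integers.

After op 1 (out_shuffle): [5 2 4 3 0 1 6]
After op 2 (out_shuffle): [5 0 2 1 4 6 3]
After op 3 (out_shuffle): [5 4 0 6 2 3 1]
After op 4 (out_shuffle): [5 2 4 3 0 1 6]

Answer: 5 2 4 3 0 1 6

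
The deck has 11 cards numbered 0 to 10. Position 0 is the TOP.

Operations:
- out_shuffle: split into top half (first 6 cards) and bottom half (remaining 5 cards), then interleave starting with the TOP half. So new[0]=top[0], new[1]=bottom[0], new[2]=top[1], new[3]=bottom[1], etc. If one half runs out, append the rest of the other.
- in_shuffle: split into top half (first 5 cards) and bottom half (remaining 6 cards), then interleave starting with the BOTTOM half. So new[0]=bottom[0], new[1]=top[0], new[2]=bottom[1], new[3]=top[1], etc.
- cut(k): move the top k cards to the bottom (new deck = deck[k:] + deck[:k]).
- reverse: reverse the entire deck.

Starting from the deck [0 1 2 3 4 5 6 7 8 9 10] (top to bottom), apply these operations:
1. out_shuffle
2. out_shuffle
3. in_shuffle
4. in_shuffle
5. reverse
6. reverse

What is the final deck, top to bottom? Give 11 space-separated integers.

Answer: 6 4 2 0 9 7 5 3 1 10 8

Derivation:
After op 1 (out_shuffle): [0 6 1 7 2 8 3 9 4 10 5]
After op 2 (out_shuffle): [0 3 6 9 1 4 7 10 2 5 8]
After op 3 (in_shuffle): [4 0 7 3 10 6 2 9 5 1 8]
After op 4 (in_shuffle): [6 4 2 0 9 7 5 3 1 10 8]
After op 5 (reverse): [8 10 1 3 5 7 9 0 2 4 6]
After op 6 (reverse): [6 4 2 0 9 7 5 3 1 10 8]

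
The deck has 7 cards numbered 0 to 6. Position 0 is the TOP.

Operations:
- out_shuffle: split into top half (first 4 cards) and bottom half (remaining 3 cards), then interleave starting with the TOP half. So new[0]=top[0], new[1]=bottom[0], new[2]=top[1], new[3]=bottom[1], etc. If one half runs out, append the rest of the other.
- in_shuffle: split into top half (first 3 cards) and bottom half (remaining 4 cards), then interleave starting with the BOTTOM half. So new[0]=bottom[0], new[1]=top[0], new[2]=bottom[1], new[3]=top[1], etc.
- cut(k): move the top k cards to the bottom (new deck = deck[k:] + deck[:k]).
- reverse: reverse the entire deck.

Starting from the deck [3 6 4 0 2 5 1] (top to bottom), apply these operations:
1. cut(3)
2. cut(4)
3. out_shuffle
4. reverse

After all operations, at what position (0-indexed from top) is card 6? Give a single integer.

Answer: 4

Derivation:
After op 1 (cut(3)): [0 2 5 1 3 6 4]
After op 2 (cut(4)): [3 6 4 0 2 5 1]
After op 3 (out_shuffle): [3 2 6 5 4 1 0]
After op 4 (reverse): [0 1 4 5 6 2 3]
Card 6 is at position 4.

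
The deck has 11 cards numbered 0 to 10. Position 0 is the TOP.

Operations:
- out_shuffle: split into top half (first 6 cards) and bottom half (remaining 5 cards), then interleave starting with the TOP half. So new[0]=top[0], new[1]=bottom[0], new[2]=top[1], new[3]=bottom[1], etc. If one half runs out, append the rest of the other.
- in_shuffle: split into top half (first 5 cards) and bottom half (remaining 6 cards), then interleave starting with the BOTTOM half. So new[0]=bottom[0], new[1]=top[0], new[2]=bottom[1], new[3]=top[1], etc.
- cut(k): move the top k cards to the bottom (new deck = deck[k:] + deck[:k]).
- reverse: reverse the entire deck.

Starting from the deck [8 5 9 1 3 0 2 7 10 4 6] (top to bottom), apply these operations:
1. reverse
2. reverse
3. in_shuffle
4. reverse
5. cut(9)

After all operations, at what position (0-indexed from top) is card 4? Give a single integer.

Answer: 4

Derivation:
After op 1 (reverse): [6 4 10 7 2 0 3 1 9 5 8]
After op 2 (reverse): [8 5 9 1 3 0 2 7 10 4 6]
After op 3 (in_shuffle): [0 8 2 5 7 9 10 1 4 3 6]
After op 4 (reverse): [6 3 4 1 10 9 7 5 2 8 0]
After op 5 (cut(9)): [8 0 6 3 4 1 10 9 7 5 2]
Card 4 is at position 4.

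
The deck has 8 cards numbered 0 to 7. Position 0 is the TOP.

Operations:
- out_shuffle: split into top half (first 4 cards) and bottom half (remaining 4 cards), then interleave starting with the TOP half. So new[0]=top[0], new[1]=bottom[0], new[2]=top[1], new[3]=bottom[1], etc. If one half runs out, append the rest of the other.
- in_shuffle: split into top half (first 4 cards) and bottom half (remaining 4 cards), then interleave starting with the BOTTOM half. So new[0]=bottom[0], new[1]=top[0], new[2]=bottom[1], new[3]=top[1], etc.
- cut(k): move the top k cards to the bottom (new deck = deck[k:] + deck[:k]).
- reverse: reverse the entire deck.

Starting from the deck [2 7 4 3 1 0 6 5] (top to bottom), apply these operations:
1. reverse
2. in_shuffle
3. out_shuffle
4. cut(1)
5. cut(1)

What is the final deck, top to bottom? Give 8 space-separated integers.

After op 1 (reverse): [5 6 0 1 3 4 7 2]
After op 2 (in_shuffle): [3 5 4 6 7 0 2 1]
After op 3 (out_shuffle): [3 7 5 0 4 2 6 1]
After op 4 (cut(1)): [7 5 0 4 2 6 1 3]
After op 5 (cut(1)): [5 0 4 2 6 1 3 7]

Answer: 5 0 4 2 6 1 3 7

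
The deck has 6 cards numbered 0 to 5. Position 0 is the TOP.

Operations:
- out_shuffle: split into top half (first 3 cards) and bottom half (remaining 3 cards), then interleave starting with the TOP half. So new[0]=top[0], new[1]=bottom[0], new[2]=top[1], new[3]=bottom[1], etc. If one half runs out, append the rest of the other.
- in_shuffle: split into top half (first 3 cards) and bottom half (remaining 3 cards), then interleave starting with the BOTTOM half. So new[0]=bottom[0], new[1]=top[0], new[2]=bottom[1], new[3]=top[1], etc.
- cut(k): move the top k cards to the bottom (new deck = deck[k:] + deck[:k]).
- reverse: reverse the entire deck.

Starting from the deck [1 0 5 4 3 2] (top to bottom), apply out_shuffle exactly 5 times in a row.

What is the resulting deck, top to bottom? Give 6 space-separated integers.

Answer: 1 4 0 3 5 2

Derivation:
After op 1 (out_shuffle): [1 4 0 3 5 2]
After op 2 (out_shuffle): [1 3 4 5 0 2]
After op 3 (out_shuffle): [1 5 3 0 4 2]
After op 4 (out_shuffle): [1 0 5 4 3 2]
After op 5 (out_shuffle): [1 4 0 3 5 2]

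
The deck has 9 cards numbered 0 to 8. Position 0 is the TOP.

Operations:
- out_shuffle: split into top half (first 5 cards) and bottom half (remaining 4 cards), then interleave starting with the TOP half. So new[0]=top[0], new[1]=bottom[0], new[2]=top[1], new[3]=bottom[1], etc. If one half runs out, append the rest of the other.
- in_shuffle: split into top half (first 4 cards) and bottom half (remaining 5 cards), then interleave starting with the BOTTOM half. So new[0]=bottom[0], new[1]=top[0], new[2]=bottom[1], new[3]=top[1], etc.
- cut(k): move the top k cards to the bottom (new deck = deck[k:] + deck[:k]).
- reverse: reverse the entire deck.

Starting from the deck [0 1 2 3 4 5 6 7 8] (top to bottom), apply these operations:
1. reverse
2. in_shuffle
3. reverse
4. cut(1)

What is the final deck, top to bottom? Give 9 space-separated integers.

After op 1 (reverse): [8 7 6 5 4 3 2 1 0]
After op 2 (in_shuffle): [4 8 3 7 2 6 1 5 0]
After op 3 (reverse): [0 5 1 6 2 7 3 8 4]
After op 4 (cut(1)): [5 1 6 2 7 3 8 4 0]

Answer: 5 1 6 2 7 3 8 4 0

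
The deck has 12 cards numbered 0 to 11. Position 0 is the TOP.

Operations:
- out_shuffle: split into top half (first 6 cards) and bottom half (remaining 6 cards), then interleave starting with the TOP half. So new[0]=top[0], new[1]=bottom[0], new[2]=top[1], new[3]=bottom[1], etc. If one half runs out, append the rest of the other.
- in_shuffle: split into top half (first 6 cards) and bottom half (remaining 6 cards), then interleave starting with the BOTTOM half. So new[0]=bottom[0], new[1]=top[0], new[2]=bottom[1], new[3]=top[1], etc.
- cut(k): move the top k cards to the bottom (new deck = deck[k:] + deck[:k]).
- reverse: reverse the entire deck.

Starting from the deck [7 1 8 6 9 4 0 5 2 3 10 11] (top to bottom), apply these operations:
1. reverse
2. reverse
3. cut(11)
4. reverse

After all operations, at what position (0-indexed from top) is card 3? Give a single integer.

After op 1 (reverse): [11 10 3 2 5 0 4 9 6 8 1 7]
After op 2 (reverse): [7 1 8 6 9 4 0 5 2 3 10 11]
After op 3 (cut(11)): [11 7 1 8 6 9 4 0 5 2 3 10]
After op 4 (reverse): [10 3 2 5 0 4 9 6 8 1 7 11]
Card 3 is at position 1.

Answer: 1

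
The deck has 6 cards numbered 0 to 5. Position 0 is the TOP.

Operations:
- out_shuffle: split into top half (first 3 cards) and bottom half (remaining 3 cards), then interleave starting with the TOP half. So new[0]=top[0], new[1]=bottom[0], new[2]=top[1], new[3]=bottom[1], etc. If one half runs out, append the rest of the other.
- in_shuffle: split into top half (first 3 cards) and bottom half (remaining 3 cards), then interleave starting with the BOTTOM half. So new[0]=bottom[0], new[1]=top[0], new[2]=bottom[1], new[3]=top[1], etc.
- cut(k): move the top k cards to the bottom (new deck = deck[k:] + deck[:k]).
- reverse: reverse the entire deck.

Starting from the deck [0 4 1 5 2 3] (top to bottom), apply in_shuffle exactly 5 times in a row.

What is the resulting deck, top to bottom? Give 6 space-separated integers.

After op 1 (in_shuffle): [5 0 2 4 3 1]
After op 2 (in_shuffle): [4 5 3 0 1 2]
After op 3 (in_shuffle): [0 4 1 5 2 3]
After op 4 (in_shuffle): [5 0 2 4 3 1]
After op 5 (in_shuffle): [4 5 3 0 1 2]

Answer: 4 5 3 0 1 2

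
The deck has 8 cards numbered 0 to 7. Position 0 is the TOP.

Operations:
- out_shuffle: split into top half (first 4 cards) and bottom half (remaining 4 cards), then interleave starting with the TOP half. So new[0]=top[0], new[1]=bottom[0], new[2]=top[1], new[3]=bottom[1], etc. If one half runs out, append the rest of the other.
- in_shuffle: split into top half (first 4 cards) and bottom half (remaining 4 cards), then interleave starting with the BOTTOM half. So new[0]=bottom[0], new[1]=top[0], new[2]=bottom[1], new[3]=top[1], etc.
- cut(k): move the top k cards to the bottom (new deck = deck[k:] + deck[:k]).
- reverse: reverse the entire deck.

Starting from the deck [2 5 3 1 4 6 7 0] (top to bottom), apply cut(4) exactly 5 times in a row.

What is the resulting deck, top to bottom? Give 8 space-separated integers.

Answer: 4 6 7 0 2 5 3 1

Derivation:
After op 1 (cut(4)): [4 6 7 0 2 5 3 1]
After op 2 (cut(4)): [2 5 3 1 4 6 7 0]
After op 3 (cut(4)): [4 6 7 0 2 5 3 1]
After op 4 (cut(4)): [2 5 3 1 4 6 7 0]
After op 5 (cut(4)): [4 6 7 0 2 5 3 1]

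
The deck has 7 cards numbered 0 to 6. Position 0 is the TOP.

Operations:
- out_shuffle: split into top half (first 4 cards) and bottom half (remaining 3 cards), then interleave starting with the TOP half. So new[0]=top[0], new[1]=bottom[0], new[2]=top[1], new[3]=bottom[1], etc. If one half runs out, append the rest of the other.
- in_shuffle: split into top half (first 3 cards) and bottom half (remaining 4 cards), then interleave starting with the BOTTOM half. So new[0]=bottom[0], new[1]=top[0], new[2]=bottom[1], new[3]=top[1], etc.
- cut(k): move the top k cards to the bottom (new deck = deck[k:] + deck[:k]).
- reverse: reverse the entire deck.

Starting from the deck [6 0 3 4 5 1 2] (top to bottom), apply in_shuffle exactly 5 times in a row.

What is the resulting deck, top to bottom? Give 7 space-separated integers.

After op 1 (in_shuffle): [4 6 5 0 1 3 2]
After op 2 (in_shuffle): [0 4 1 6 3 5 2]
After op 3 (in_shuffle): [6 0 3 4 5 1 2]
After op 4 (in_shuffle): [4 6 5 0 1 3 2]
After op 5 (in_shuffle): [0 4 1 6 3 5 2]

Answer: 0 4 1 6 3 5 2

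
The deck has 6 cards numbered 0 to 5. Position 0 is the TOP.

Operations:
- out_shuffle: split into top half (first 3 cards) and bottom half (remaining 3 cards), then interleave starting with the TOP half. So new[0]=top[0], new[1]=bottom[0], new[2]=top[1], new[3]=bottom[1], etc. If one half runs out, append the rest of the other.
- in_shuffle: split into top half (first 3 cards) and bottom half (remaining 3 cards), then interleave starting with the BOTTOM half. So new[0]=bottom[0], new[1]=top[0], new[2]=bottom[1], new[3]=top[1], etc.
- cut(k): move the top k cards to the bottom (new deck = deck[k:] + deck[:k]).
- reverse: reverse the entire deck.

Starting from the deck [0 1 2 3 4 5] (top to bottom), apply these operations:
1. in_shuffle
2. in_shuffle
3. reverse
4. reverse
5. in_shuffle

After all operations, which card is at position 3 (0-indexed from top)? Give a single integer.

After op 1 (in_shuffle): [3 0 4 1 5 2]
After op 2 (in_shuffle): [1 3 5 0 2 4]
After op 3 (reverse): [4 2 0 5 3 1]
After op 4 (reverse): [1 3 5 0 2 4]
After op 5 (in_shuffle): [0 1 2 3 4 5]
Position 3: card 3.

Answer: 3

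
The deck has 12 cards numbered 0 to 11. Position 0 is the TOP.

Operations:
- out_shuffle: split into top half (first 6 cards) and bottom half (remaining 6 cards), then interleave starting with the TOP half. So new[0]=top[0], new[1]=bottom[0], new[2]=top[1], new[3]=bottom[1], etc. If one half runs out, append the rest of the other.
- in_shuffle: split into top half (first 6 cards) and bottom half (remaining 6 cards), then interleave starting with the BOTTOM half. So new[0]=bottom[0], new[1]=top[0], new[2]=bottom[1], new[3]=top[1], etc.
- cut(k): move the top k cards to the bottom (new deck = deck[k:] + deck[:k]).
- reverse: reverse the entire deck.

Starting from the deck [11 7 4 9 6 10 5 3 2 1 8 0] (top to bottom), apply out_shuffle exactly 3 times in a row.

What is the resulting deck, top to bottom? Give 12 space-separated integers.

Answer: 11 3 9 8 5 4 1 10 7 2 6 0

Derivation:
After op 1 (out_shuffle): [11 5 7 3 4 2 9 1 6 8 10 0]
After op 2 (out_shuffle): [11 9 5 1 7 6 3 8 4 10 2 0]
After op 3 (out_shuffle): [11 3 9 8 5 4 1 10 7 2 6 0]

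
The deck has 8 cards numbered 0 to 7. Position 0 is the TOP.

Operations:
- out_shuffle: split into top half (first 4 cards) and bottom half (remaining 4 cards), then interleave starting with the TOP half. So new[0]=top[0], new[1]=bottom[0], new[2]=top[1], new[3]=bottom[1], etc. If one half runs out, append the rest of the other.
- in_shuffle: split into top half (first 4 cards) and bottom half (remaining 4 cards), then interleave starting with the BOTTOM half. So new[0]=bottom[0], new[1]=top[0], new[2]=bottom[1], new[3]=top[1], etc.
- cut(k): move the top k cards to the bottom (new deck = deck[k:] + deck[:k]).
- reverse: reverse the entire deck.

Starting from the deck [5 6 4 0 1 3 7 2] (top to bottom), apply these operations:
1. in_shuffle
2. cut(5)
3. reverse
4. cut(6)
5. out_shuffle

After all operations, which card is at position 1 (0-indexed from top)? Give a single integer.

Answer: 3

Derivation:
After op 1 (in_shuffle): [1 5 3 6 7 4 2 0]
After op 2 (cut(5)): [4 2 0 1 5 3 6 7]
After op 3 (reverse): [7 6 3 5 1 0 2 4]
After op 4 (cut(6)): [2 4 7 6 3 5 1 0]
After op 5 (out_shuffle): [2 3 4 5 7 1 6 0]
Position 1: card 3.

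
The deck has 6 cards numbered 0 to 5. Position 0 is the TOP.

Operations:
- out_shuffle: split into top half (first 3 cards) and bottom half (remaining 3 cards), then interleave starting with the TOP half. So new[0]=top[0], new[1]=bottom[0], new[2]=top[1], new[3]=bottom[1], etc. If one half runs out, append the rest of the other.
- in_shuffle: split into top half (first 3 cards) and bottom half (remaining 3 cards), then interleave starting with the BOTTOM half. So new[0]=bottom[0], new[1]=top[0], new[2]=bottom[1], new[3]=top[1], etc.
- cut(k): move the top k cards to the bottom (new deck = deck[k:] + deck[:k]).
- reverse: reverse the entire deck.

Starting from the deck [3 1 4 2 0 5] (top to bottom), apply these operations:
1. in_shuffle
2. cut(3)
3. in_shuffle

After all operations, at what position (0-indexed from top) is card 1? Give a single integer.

Answer: 1

Derivation:
After op 1 (in_shuffle): [2 3 0 1 5 4]
After op 2 (cut(3)): [1 5 4 2 3 0]
After op 3 (in_shuffle): [2 1 3 5 0 4]
Card 1 is at position 1.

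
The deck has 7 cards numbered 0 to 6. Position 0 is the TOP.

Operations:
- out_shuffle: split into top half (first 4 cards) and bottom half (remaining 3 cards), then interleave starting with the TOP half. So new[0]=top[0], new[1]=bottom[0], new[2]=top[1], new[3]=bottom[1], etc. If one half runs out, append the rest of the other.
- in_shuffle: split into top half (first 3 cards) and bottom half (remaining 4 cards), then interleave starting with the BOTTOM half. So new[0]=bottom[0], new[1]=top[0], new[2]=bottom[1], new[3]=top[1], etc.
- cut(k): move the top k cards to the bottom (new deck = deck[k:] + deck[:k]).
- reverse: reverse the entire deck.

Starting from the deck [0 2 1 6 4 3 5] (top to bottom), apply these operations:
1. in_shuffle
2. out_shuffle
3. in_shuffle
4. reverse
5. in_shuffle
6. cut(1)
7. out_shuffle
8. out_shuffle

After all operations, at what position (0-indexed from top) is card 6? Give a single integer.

Answer: 5

Derivation:
After op 1 (in_shuffle): [6 0 4 2 3 1 5]
After op 2 (out_shuffle): [6 3 0 1 4 5 2]
After op 3 (in_shuffle): [1 6 4 3 5 0 2]
After op 4 (reverse): [2 0 5 3 4 6 1]
After op 5 (in_shuffle): [3 2 4 0 6 5 1]
After op 6 (cut(1)): [2 4 0 6 5 1 3]
After op 7 (out_shuffle): [2 5 4 1 0 3 6]
After op 8 (out_shuffle): [2 0 5 3 4 6 1]
Card 6 is at position 5.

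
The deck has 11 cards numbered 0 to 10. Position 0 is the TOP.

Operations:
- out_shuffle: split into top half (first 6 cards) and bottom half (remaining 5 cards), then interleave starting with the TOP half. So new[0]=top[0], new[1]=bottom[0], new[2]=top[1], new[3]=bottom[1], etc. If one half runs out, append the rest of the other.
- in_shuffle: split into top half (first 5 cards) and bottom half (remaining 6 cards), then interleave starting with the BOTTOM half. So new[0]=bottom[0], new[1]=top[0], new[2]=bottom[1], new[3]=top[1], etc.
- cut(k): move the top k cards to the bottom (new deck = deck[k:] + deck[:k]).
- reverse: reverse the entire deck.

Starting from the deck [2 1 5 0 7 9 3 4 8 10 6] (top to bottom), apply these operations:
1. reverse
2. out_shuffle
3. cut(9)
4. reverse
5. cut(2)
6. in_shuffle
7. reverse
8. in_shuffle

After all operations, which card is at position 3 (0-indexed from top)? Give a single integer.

After op 1 (reverse): [6 10 8 4 3 9 7 0 5 1 2]
After op 2 (out_shuffle): [6 7 10 0 8 5 4 1 3 2 9]
After op 3 (cut(9)): [2 9 6 7 10 0 8 5 4 1 3]
After op 4 (reverse): [3 1 4 5 8 0 10 7 6 9 2]
After op 5 (cut(2)): [4 5 8 0 10 7 6 9 2 3 1]
After op 6 (in_shuffle): [7 4 6 5 9 8 2 0 3 10 1]
After op 7 (reverse): [1 10 3 0 2 8 9 5 6 4 7]
After op 8 (in_shuffle): [8 1 9 10 5 3 6 0 4 2 7]
Position 3: card 10.

Answer: 10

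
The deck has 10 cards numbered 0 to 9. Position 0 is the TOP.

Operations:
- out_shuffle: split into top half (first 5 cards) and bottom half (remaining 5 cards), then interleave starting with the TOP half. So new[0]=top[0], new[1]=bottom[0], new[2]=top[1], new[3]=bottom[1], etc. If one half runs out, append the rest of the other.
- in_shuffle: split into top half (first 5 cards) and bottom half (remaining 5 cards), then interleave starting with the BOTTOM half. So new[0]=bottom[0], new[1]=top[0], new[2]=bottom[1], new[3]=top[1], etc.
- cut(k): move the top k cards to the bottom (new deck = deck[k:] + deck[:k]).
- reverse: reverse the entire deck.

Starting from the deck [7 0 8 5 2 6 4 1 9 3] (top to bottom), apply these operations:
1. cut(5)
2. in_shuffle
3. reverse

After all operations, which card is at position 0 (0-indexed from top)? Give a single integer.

Answer: 3

Derivation:
After op 1 (cut(5)): [6 4 1 9 3 7 0 8 5 2]
After op 2 (in_shuffle): [7 6 0 4 8 1 5 9 2 3]
After op 3 (reverse): [3 2 9 5 1 8 4 0 6 7]
Position 0: card 3.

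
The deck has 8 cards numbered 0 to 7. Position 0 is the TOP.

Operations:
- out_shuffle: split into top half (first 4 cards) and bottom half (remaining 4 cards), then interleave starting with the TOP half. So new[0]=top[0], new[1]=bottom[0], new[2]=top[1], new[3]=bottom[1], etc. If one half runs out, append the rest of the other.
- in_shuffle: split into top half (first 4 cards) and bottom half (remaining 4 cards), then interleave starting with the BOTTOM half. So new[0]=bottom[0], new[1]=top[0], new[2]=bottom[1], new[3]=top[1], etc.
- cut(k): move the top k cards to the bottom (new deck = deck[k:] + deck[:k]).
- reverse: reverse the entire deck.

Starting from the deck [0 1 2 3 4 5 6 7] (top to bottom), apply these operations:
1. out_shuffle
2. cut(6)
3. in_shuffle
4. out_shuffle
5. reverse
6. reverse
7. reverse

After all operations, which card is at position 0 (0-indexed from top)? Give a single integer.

After op 1 (out_shuffle): [0 4 1 5 2 6 3 7]
After op 2 (cut(6)): [3 7 0 4 1 5 2 6]
After op 3 (in_shuffle): [1 3 5 7 2 0 6 4]
After op 4 (out_shuffle): [1 2 3 0 5 6 7 4]
After op 5 (reverse): [4 7 6 5 0 3 2 1]
After op 6 (reverse): [1 2 3 0 5 6 7 4]
After op 7 (reverse): [4 7 6 5 0 3 2 1]
Position 0: card 4.

Answer: 4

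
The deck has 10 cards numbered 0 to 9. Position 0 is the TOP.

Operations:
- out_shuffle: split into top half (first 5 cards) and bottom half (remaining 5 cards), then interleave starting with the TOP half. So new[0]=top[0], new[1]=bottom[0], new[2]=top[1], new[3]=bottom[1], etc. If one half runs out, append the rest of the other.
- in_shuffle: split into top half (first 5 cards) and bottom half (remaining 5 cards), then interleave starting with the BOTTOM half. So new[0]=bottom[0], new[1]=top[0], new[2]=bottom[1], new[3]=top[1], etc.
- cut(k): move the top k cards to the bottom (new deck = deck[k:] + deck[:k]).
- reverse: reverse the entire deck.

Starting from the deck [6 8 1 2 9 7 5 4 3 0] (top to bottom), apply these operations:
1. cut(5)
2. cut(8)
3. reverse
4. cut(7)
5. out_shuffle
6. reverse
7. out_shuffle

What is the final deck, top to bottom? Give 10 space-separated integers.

After op 1 (cut(5)): [7 5 4 3 0 6 8 1 2 9]
After op 2 (cut(8)): [2 9 7 5 4 3 0 6 8 1]
After op 3 (reverse): [1 8 6 0 3 4 5 7 9 2]
After op 4 (cut(7)): [7 9 2 1 8 6 0 3 4 5]
After op 5 (out_shuffle): [7 6 9 0 2 3 1 4 8 5]
After op 6 (reverse): [5 8 4 1 3 2 0 9 6 7]
After op 7 (out_shuffle): [5 2 8 0 4 9 1 6 3 7]

Answer: 5 2 8 0 4 9 1 6 3 7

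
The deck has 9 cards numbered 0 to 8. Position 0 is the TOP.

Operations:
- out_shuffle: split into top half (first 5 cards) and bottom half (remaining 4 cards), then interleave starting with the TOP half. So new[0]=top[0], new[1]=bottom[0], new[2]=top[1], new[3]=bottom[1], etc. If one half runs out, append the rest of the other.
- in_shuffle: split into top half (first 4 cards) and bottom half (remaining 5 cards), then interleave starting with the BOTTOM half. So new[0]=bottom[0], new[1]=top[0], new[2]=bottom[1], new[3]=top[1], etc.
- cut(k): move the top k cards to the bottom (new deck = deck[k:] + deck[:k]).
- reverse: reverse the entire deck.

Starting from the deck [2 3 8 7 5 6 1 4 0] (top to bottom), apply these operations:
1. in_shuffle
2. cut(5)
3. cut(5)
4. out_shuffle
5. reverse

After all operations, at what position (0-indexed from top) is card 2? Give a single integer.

After op 1 (in_shuffle): [5 2 6 3 1 8 4 7 0]
After op 2 (cut(5)): [8 4 7 0 5 2 6 3 1]
After op 3 (cut(5)): [2 6 3 1 8 4 7 0 5]
After op 4 (out_shuffle): [2 4 6 7 3 0 1 5 8]
After op 5 (reverse): [8 5 1 0 3 7 6 4 2]
Card 2 is at position 8.

Answer: 8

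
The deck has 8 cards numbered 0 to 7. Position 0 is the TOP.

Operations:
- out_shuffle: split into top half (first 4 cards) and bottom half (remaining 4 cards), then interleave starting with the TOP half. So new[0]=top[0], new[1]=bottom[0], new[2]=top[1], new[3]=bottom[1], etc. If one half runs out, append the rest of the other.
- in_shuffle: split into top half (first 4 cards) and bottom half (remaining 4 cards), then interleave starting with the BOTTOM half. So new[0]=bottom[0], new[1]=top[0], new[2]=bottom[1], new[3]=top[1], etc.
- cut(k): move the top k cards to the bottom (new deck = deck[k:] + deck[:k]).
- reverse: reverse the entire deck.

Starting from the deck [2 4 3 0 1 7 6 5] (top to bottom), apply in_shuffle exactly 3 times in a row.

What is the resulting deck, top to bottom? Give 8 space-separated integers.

After op 1 (in_shuffle): [1 2 7 4 6 3 5 0]
After op 2 (in_shuffle): [6 1 3 2 5 7 0 4]
After op 3 (in_shuffle): [5 6 7 1 0 3 4 2]

Answer: 5 6 7 1 0 3 4 2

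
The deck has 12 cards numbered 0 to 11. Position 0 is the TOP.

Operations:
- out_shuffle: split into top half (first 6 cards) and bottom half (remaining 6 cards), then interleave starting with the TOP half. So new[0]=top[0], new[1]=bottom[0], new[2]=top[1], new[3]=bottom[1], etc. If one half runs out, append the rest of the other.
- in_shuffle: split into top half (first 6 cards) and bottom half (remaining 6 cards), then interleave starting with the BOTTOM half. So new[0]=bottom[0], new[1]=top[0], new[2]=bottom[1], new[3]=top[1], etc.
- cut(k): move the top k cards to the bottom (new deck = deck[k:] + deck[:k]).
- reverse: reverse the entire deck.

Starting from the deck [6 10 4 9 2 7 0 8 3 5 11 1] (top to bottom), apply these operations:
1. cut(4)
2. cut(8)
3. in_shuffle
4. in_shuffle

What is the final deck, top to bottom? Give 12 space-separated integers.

Answer: 5 0 9 6 11 8 2 10 1 3 7 4

Derivation:
After op 1 (cut(4)): [2 7 0 8 3 5 11 1 6 10 4 9]
After op 2 (cut(8)): [6 10 4 9 2 7 0 8 3 5 11 1]
After op 3 (in_shuffle): [0 6 8 10 3 4 5 9 11 2 1 7]
After op 4 (in_shuffle): [5 0 9 6 11 8 2 10 1 3 7 4]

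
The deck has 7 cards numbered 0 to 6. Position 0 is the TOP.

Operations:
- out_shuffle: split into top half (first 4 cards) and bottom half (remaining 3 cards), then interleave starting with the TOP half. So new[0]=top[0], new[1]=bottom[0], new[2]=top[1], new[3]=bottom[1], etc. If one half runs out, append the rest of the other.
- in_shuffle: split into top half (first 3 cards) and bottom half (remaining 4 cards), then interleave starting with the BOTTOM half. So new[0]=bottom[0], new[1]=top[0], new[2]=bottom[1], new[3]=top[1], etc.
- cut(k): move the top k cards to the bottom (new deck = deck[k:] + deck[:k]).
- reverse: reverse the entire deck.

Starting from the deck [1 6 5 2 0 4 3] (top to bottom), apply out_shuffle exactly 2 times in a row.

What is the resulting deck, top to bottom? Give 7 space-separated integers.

Answer: 1 5 0 3 6 2 4

Derivation:
After op 1 (out_shuffle): [1 0 6 4 5 3 2]
After op 2 (out_shuffle): [1 5 0 3 6 2 4]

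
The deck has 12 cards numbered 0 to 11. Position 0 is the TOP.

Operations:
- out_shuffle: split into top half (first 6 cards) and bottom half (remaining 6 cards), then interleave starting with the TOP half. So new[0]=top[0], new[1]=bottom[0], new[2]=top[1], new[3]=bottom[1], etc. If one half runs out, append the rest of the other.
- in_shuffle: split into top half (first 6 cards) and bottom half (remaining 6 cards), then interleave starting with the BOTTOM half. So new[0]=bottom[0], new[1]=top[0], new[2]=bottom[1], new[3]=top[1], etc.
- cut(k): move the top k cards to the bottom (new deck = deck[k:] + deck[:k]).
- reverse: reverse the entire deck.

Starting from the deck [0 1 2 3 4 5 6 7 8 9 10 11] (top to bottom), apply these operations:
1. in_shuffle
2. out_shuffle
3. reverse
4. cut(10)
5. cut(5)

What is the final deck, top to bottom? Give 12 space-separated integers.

After op 1 (in_shuffle): [6 0 7 1 8 2 9 3 10 4 11 5]
After op 2 (out_shuffle): [6 9 0 3 7 10 1 4 8 11 2 5]
After op 3 (reverse): [5 2 11 8 4 1 10 7 3 0 9 6]
After op 4 (cut(10)): [9 6 5 2 11 8 4 1 10 7 3 0]
After op 5 (cut(5)): [8 4 1 10 7 3 0 9 6 5 2 11]

Answer: 8 4 1 10 7 3 0 9 6 5 2 11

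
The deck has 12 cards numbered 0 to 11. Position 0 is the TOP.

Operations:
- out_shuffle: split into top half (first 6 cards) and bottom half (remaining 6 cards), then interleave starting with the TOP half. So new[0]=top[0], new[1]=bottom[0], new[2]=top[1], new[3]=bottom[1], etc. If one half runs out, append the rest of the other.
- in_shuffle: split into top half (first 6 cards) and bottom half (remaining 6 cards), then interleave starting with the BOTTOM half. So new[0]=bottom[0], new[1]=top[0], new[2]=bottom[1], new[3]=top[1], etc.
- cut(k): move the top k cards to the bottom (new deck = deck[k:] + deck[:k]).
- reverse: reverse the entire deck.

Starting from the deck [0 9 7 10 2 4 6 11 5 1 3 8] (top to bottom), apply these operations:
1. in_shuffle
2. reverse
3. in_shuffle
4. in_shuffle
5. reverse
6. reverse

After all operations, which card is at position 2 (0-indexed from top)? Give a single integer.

After op 1 (in_shuffle): [6 0 11 9 5 7 1 10 3 2 8 4]
After op 2 (reverse): [4 8 2 3 10 1 7 5 9 11 0 6]
After op 3 (in_shuffle): [7 4 5 8 9 2 11 3 0 10 6 1]
After op 4 (in_shuffle): [11 7 3 4 0 5 10 8 6 9 1 2]
After op 5 (reverse): [2 1 9 6 8 10 5 0 4 3 7 11]
After op 6 (reverse): [11 7 3 4 0 5 10 8 6 9 1 2]
Position 2: card 3.

Answer: 3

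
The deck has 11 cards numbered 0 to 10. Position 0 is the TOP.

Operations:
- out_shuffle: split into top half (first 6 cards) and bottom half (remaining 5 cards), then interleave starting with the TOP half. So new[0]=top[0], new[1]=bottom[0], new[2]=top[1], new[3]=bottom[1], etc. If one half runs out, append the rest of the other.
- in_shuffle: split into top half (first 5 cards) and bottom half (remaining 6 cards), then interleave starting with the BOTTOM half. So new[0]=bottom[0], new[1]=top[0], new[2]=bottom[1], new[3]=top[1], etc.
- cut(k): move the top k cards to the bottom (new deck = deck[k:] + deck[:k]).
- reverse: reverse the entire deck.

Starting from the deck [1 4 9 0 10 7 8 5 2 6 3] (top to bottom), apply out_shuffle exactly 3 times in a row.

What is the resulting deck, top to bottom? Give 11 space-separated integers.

After op 1 (out_shuffle): [1 8 4 5 9 2 0 6 10 3 7]
After op 2 (out_shuffle): [1 0 8 6 4 10 5 3 9 7 2]
After op 3 (out_shuffle): [1 5 0 3 8 9 6 7 4 2 10]

Answer: 1 5 0 3 8 9 6 7 4 2 10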